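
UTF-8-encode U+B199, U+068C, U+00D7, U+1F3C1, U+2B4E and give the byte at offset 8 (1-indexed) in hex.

0xF0

1-indexed offset 8 is 0-indexed offset 7.
U+B199 → 3-byte form EB 86 99 at offsets 0–2.
U+068C → 2-byte form DA 8C at offsets 3–4.
U+00D7 → 2-byte form C3 97 at offsets 5–6.
U+1F3C1 → 4-byte form F0 9F 8F 81 at offsets 7–10.
Offset 7 falls in char 4's range; it's byte 1 of F0 9F 8F 81 = 0xF0.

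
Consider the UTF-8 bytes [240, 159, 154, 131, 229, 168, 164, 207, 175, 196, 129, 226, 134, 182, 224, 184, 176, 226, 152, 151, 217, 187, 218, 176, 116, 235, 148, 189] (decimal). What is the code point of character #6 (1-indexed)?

U+0E30

Offset 0: leading byte 0xF0 = 11110000 → 4-byte char #1 = F0 9F 9A 83.
Offset 4: leading byte 0xE5 = 11100101 → 3-byte char #2 = E5 A8 A4.
Offset 7: leading byte 0xCF = 11001111 → 2-byte char #3 = CF AF.
Offset 9: leading byte 0xC4 = 11000100 → 2-byte char #4 = C4 81.
Offset 11: leading byte 0xE2 = 11100010 → 3-byte char #5 = E2 86 B6.
Offset 14: leading byte 0xE0 = 11100000 → 3-byte char #6 = E0 B8 B0.
Leading byte 0xE0 = 11100000 matches 1110xxxx → 3-byte sequence.
Byte 1: 0xE0 = 11100000, payload 0000 (4 bits).
Byte 2: 0xB8 = 10111000 (10xxxxxx ✓), payload 111000.
Byte 3: 0xB0 = 10110000 (10xxxxxx ✓), payload 110000.
Concatenate: 0000111000110000 = 0xE30 (16 bits → U+0E30).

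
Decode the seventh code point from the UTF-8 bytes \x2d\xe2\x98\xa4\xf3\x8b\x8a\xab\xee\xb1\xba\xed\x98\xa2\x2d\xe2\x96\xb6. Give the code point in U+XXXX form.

Offset 0: leading byte 0x2D = 00101101 → 1-byte char #1 = 2D.
Offset 1: leading byte 0xE2 = 11100010 → 3-byte char #2 = E2 98 A4.
Offset 4: leading byte 0xF3 = 11110011 → 4-byte char #3 = F3 8B 8A AB.
Offset 8: leading byte 0xEE = 11101110 → 3-byte char #4 = EE B1 BA.
Offset 11: leading byte 0xED = 11101101 → 3-byte char #5 = ED 98 A2.
Offset 14: leading byte 0x2D = 00101101 → 1-byte char #6 = 2D.
Offset 15: leading byte 0xE2 = 11100010 → 3-byte char #7 = E2 96 B6.
Leading byte 0xE2 = 11100010 matches 1110xxxx → 3-byte sequence.
Byte 1: 0xE2 = 11100010, payload 0010 (4 bits).
Byte 2: 0x96 = 10010110 (10xxxxxx ✓), payload 010110.
Byte 3: 0xB6 = 10110110 (10xxxxxx ✓), payload 110110.
Concatenate: 0010010110110110 = 0x25B6 (16 bits → U+25B6).

U+25B6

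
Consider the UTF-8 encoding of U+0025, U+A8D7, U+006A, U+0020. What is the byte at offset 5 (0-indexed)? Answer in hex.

U+0025 → 1-byte form 25 at offsets 0–0.
U+A8D7 → 3-byte form EA A3 97 at offsets 1–3.
U+006A → 1-byte form 6A at offsets 4–4.
U+0020 → 1-byte form 20 at offsets 5–5.
Offset 5 falls in char 4's range; it's byte 1 of 20 = 0x20.

0x20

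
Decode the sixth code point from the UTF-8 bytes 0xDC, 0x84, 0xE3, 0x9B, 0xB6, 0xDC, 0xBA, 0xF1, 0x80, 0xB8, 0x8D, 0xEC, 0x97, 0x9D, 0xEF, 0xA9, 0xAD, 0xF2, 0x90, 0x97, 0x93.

Offset 0: leading byte 0xDC = 11011100 → 2-byte char #1 = DC 84.
Offset 2: leading byte 0xE3 = 11100011 → 3-byte char #2 = E3 9B B6.
Offset 5: leading byte 0xDC = 11011100 → 2-byte char #3 = DC BA.
Offset 7: leading byte 0xF1 = 11110001 → 4-byte char #4 = F1 80 B8 8D.
Offset 11: leading byte 0xEC = 11101100 → 3-byte char #5 = EC 97 9D.
Offset 14: leading byte 0xEF = 11101111 → 3-byte char #6 = EF A9 AD.
Leading byte 0xEF = 11101111 matches 1110xxxx → 3-byte sequence.
Byte 1: 0xEF = 11101111, payload 1111 (4 bits).
Byte 2: 0xA9 = 10101001 (10xxxxxx ✓), payload 101001.
Byte 3: 0xAD = 10101101 (10xxxxxx ✓), payload 101101.
Concatenate: 1111101001101101 = 0xFA6D (16 bits → U+FA6D).

U+FA6D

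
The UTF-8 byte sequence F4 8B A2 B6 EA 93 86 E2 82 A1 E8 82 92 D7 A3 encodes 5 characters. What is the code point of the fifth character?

Offset 0: leading byte 0xF4 = 11110100 → 4-byte char #1 = F4 8B A2 B6.
Offset 4: leading byte 0xEA = 11101010 → 3-byte char #2 = EA 93 86.
Offset 7: leading byte 0xE2 = 11100010 → 3-byte char #3 = E2 82 A1.
Offset 10: leading byte 0xE8 = 11101000 → 3-byte char #4 = E8 82 92.
Offset 13: leading byte 0xD7 = 11010111 → 2-byte char #5 = D7 A3.
Leading byte 0xD7 = 11010111 matches 110xxxxx → 2-byte sequence.
Byte 1: 0xD7 = 11010111, payload 10111 (5 bits).
Byte 2: 0xA3 = 10100011 (10xxxxxx ✓), payload 100011.
Concatenate: 10111100011 = 0x5E3 (11 bits → U+05E3).

U+05E3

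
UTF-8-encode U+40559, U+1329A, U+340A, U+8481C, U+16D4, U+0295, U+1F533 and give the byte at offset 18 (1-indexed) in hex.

0x94

1-indexed offset 18 is 0-indexed offset 17.
U+40559 → 4-byte form F1 80 95 99 at offsets 0–3.
U+1329A → 4-byte form F0 93 8A 9A at offsets 4–7.
U+340A → 3-byte form E3 90 8A at offsets 8–10.
U+8481C → 4-byte form F2 84 A0 9C at offsets 11–14.
U+16D4 → 3-byte form E1 9B 94 at offsets 15–17.
Offset 17 falls in char 5's range; it's byte 3 of E1 9B 94 = 0x94.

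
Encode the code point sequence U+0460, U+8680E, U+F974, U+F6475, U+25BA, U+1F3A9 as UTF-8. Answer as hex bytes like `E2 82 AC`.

D1 A0 F2 86 A0 8E EF A5 B4 F3 B6 91 B5 E2 96 BA F0 9F 8E A9

U+0460: 2-byte form → D1 A0.
U+8680E: 4-byte form → F2 86 A0 8E.
U+F974: 3-byte form → EF A5 B4.
U+F6475: 4-byte form → F3 B6 91 B5.
U+25BA: 3-byte form → E2 96 BA.
U+1F3A9: 4-byte form → F0 9F 8E A9.
Concatenated (20 bytes): D1 A0 F2 86 A0 8E EF A5 B4 F3 B6 91 B5 E2 96 BA F0 9F 8E A9.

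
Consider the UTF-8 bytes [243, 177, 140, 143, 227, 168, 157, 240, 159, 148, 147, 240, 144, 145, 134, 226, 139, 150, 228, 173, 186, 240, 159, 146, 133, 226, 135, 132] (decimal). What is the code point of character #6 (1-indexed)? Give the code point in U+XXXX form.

Offset 0: leading byte 0xF3 = 11110011 → 4-byte char #1 = F3 B1 8C 8F.
Offset 4: leading byte 0xE3 = 11100011 → 3-byte char #2 = E3 A8 9D.
Offset 7: leading byte 0xF0 = 11110000 → 4-byte char #3 = F0 9F 94 93.
Offset 11: leading byte 0xF0 = 11110000 → 4-byte char #4 = F0 90 91 86.
Offset 15: leading byte 0xE2 = 11100010 → 3-byte char #5 = E2 8B 96.
Offset 18: leading byte 0xE4 = 11100100 → 3-byte char #6 = E4 AD BA.
Leading byte 0xE4 = 11100100 matches 1110xxxx → 3-byte sequence.
Byte 1: 0xE4 = 11100100, payload 0100 (4 bits).
Byte 2: 0xAD = 10101101 (10xxxxxx ✓), payload 101101.
Byte 3: 0xBA = 10111010 (10xxxxxx ✓), payload 111010.
Concatenate: 0100101101111010 = 0x4B7A (16 bits → U+4B7A).

U+4B7A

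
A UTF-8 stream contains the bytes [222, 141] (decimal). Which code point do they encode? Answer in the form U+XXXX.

U+078D

Leading byte 0xDE = 11011110 matches 110xxxxx → 2-byte sequence.
Byte 1: 0xDE = 11011110, payload 11110 (5 bits).
Byte 2: 0x8D = 10001101 (10xxxxxx ✓), payload 001101.
Concatenate: 11110001101 = 0x78D (11 bits → U+078D).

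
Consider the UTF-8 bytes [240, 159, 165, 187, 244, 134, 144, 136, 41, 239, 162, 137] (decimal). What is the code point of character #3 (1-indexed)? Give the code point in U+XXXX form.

Offset 0: leading byte 0xF0 = 11110000 → 4-byte char #1 = F0 9F A5 BB.
Offset 4: leading byte 0xF4 = 11110100 → 4-byte char #2 = F4 86 90 88.
Offset 8: leading byte 0x29 = 00101001 → 1-byte char #3 = 29.
Leading byte 0x29 = 00101001 matches 0xxxxxxx → 1-byte sequence.
Byte 1: 0x29 = 00101001, payload 0101001 (7 bits).
Concatenate: 0101001 = 0x29 (7 bits → U+0029).

U+0029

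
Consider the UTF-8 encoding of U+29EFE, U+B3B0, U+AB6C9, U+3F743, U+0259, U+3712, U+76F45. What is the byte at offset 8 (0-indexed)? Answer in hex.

U+29EFE → 4-byte form F0 A9 BB BE at offsets 0–3.
U+B3B0 → 3-byte form EB 8E B0 at offsets 4–6.
U+AB6C9 → 4-byte form F2 AB 9B 89 at offsets 7–10.
Offset 8 falls in char 3's range; it's byte 2 of F2 AB 9B 89 = 0xAB.

0xAB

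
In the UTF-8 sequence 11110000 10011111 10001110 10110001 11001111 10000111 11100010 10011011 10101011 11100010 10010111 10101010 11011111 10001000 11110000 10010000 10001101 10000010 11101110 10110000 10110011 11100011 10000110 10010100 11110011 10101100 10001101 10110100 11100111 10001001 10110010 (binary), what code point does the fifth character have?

U+07C8

Offset 0: leading byte 0xF0 = 11110000 → 4-byte char #1 = F0 9F 8E B1.
Offset 4: leading byte 0xCF = 11001111 → 2-byte char #2 = CF 87.
Offset 6: leading byte 0xE2 = 11100010 → 3-byte char #3 = E2 9B AB.
Offset 9: leading byte 0xE2 = 11100010 → 3-byte char #4 = E2 97 AA.
Offset 12: leading byte 0xDF = 11011111 → 2-byte char #5 = DF 88.
Leading byte 0xDF = 11011111 matches 110xxxxx → 2-byte sequence.
Byte 1: 0xDF = 11011111, payload 11111 (5 bits).
Byte 2: 0x88 = 10001000 (10xxxxxx ✓), payload 001000.
Concatenate: 11111001000 = 0x7C8 (11 bits → U+07C8).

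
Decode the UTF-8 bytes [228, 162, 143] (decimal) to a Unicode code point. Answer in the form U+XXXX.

U+488F

Leading byte 0xE4 = 11100100 matches 1110xxxx → 3-byte sequence.
Byte 1: 0xE4 = 11100100, payload 0100 (4 bits).
Byte 2: 0xA2 = 10100010 (10xxxxxx ✓), payload 100010.
Byte 3: 0x8F = 10001111 (10xxxxxx ✓), payload 001111.
Concatenate: 0100100010001111 = 0x488F (16 bits → U+488F).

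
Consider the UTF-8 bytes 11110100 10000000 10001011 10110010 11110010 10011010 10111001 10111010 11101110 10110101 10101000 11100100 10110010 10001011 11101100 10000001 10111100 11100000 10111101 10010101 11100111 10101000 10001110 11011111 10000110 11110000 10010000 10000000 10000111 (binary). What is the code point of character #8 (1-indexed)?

U+07C6

Offset 0: leading byte 0xF4 = 11110100 → 4-byte char #1 = F4 80 8B B2.
Offset 4: leading byte 0xF2 = 11110010 → 4-byte char #2 = F2 9A B9 BA.
Offset 8: leading byte 0xEE = 11101110 → 3-byte char #3 = EE B5 A8.
Offset 11: leading byte 0xE4 = 11100100 → 3-byte char #4 = E4 B2 8B.
Offset 14: leading byte 0xEC = 11101100 → 3-byte char #5 = EC 81 BC.
Offset 17: leading byte 0xE0 = 11100000 → 3-byte char #6 = E0 BD 95.
Offset 20: leading byte 0xE7 = 11100111 → 3-byte char #7 = E7 A8 8E.
Offset 23: leading byte 0xDF = 11011111 → 2-byte char #8 = DF 86.
Leading byte 0xDF = 11011111 matches 110xxxxx → 2-byte sequence.
Byte 1: 0xDF = 11011111, payload 11111 (5 bits).
Byte 2: 0x86 = 10000110 (10xxxxxx ✓), payload 000110.
Concatenate: 11111000110 = 0x7C6 (11 bits → U+07C6).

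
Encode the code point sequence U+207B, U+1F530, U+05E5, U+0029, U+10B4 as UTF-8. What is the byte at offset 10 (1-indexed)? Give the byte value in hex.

0x29

1-indexed offset 10 is 0-indexed offset 9.
U+207B → 3-byte form E2 81 BB at offsets 0–2.
U+1F530 → 4-byte form F0 9F 94 B0 at offsets 3–6.
U+05E5 → 2-byte form D7 A5 at offsets 7–8.
U+0029 → 1-byte form 29 at offsets 9–9.
Offset 9 falls in char 4's range; it's byte 1 of 29 = 0x29.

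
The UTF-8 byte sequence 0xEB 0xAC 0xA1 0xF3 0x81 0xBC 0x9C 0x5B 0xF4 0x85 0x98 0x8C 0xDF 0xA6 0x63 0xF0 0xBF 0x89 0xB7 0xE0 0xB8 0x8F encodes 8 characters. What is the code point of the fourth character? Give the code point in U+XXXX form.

U+10560C

Offset 0: leading byte 0xEB = 11101011 → 3-byte char #1 = EB AC A1.
Offset 3: leading byte 0xF3 = 11110011 → 4-byte char #2 = F3 81 BC 9C.
Offset 7: leading byte 0x5B = 01011011 → 1-byte char #3 = 5B.
Offset 8: leading byte 0xF4 = 11110100 → 4-byte char #4 = F4 85 98 8C.
Leading byte 0xF4 = 11110100 matches 11110xxx → 4-byte sequence.
Byte 1: 0xF4 = 11110100, payload 100 (3 bits).
Byte 2: 0x85 = 10000101 (10xxxxxx ✓), payload 000101.
Byte 3: 0x98 = 10011000 (10xxxxxx ✓), payload 011000.
Byte 4: 0x8C = 10001100 (10xxxxxx ✓), payload 001100.
Concatenate: 100000101011000001100 = 0x10560C (21 bits → U+10560C).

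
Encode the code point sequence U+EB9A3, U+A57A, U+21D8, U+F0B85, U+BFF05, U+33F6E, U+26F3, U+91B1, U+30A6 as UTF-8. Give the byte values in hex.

U+EB9A3: 4-byte form → F3 AB A6 A3.
U+A57A: 3-byte form → EA 95 BA.
U+21D8: 3-byte form → E2 87 98.
U+F0B85: 4-byte form → F3 B0 AE 85.
U+BFF05: 4-byte form → F2 BF BC 85.
U+33F6E: 4-byte form → F0 B3 BD AE.
U+26F3: 3-byte form → E2 9B B3.
U+91B1: 3-byte form → E9 86 B1.
U+30A6: 3-byte form → E3 82 A6.
Concatenated (31 bytes): F3 AB A6 A3 EA 95 BA E2 87 98 F3 B0 AE 85 F2 BF BC 85 F0 B3 BD AE E2 9B B3 E9 86 B1 E3 82 A6.

F3 AB A6 A3 EA 95 BA E2 87 98 F3 B0 AE 85 F2 BF BC 85 F0 B3 BD AE E2 9B B3 E9 86 B1 E3 82 A6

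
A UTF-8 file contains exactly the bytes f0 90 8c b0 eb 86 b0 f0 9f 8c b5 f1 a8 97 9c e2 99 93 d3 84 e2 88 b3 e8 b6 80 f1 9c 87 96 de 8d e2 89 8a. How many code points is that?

Byte at offset 0: 0xF0 = 11110000 → 4-byte char (#1). Advance 4.
Byte at offset 4: 0xEB = 11101011 → 3-byte char (#2). Advance 3.
Byte at offset 7: 0xF0 = 11110000 → 4-byte char (#3). Advance 4.
Byte at offset 11: 0xF1 = 11110001 → 4-byte char (#4). Advance 4.
Byte at offset 15: 0xE2 = 11100010 → 3-byte char (#5). Advance 3.
Byte at offset 18: 0xD3 = 11010011 → 2-byte char (#6). Advance 2.
Byte at offset 20: 0xE2 = 11100010 → 3-byte char (#7). Advance 3.
Byte at offset 23: 0xE8 = 11101000 → 3-byte char (#8). Advance 3.
Byte at offset 26: 0xF1 = 11110001 → 4-byte char (#9). Advance 4.
Byte at offset 30: 0xDE = 11011110 → 2-byte char (#10). Advance 2.
Byte at offset 32: 0xE2 = 11100010 → 3-byte char (#11). Advance 3.
Reached end at offset 35 after 11 code points.

11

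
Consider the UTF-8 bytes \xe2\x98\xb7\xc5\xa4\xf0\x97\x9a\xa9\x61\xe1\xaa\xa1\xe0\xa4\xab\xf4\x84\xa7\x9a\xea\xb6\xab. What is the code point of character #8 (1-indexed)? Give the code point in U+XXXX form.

Offset 0: leading byte 0xE2 = 11100010 → 3-byte char #1 = E2 98 B7.
Offset 3: leading byte 0xC5 = 11000101 → 2-byte char #2 = C5 A4.
Offset 5: leading byte 0xF0 = 11110000 → 4-byte char #3 = F0 97 9A A9.
Offset 9: leading byte 0x61 = 01100001 → 1-byte char #4 = 61.
Offset 10: leading byte 0xE1 = 11100001 → 3-byte char #5 = E1 AA A1.
Offset 13: leading byte 0xE0 = 11100000 → 3-byte char #6 = E0 A4 AB.
Offset 16: leading byte 0xF4 = 11110100 → 4-byte char #7 = F4 84 A7 9A.
Offset 20: leading byte 0xEA = 11101010 → 3-byte char #8 = EA B6 AB.
Leading byte 0xEA = 11101010 matches 1110xxxx → 3-byte sequence.
Byte 1: 0xEA = 11101010, payload 1010 (4 bits).
Byte 2: 0xB6 = 10110110 (10xxxxxx ✓), payload 110110.
Byte 3: 0xAB = 10101011 (10xxxxxx ✓), payload 101011.
Concatenate: 1010110110101011 = 0xADAB (16 bits → U+ADAB).

U+ADAB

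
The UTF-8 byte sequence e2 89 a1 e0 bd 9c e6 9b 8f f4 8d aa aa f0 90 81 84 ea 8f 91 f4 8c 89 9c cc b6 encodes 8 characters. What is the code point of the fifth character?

Offset 0: leading byte 0xE2 = 11100010 → 3-byte char #1 = E2 89 A1.
Offset 3: leading byte 0xE0 = 11100000 → 3-byte char #2 = E0 BD 9C.
Offset 6: leading byte 0xE6 = 11100110 → 3-byte char #3 = E6 9B 8F.
Offset 9: leading byte 0xF4 = 11110100 → 4-byte char #4 = F4 8D AA AA.
Offset 13: leading byte 0xF0 = 11110000 → 4-byte char #5 = F0 90 81 84.
Leading byte 0xF0 = 11110000 matches 11110xxx → 4-byte sequence.
Byte 1: 0xF0 = 11110000, payload 000 (3 bits).
Byte 2: 0x90 = 10010000 (10xxxxxx ✓), payload 010000.
Byte 3: 0x81 = 10000001 (10xxxxxx ✓), payload 000001.
Byte 4: 0x84 = 10000100 (10xxxxxx ✓), payload 000100.
Concatenate: 000010000000001000100 = 0x10044 (21 bits → U+10044).

U+10044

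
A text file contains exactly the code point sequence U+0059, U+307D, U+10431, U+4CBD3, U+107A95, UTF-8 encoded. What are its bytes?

U+0059: 1-byte form → 59.
U+307D: 3-byte form → E3 81 BD.
U+10431: 4-byte form → F0 90 90 B1.
U+4CBD3: 4-byte form → F1 8C AF 93.
U+107A95: 4-byte form → F4 87 AA 95.
Concatenated (16 bytes): 59 E3 81 BD F0 90 90 B1 F1 8C AF 93 F4 87 AA 95.

59 E3 81 BD F0 90 90 B1 F1 8C AF 93 F4 87 AA 95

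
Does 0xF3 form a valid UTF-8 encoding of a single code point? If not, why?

Leading byte 0xF3 = 11110011 → 4-byte form, but only 1 byte is present.

invalid (sequence truncated)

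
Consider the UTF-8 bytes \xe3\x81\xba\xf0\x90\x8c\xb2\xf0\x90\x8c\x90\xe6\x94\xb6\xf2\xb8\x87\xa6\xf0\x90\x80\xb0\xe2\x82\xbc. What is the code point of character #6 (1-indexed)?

U+10030

Offset 0: leading byte 0xE3 = 11100011 → 3-byte char #1 = E3 81 BA.
Offset 3: leading byte 0xF0 = 11110000 → 4-byte char #2 = F0 90 8C B2.
Offset 7: leading byte 0xF0 = 11110000 → 4-byte char #3 = F0 90 8C 90.
Offset 11: leading byte 0xE6 = 11100110 → 3-byte char #4 = E6 94 B6.
Offset 14: leading byte 0xF2 = 11110010 → 4-byte char #5 = F2 B8 87 A6.
Offset 18: leading byte 0xF0 = 11110000 → 4-byte char #6 = F0 90 80 B0.
Leading byte 0xF0 = 11110000 matches 11110xxx → 4-byte sequence.
Byte 1: 0xF0 = 11110000, payload 000 (3 bits).
Byte 2: 0x90 = 10010000 (10xxxxxx ✓), payload 010000.
Byte 3: 0x80 = 10000000 (10xxxxxx ✓), payload 000000.
Byte 4: 0xB0 = 10110000 (10xxxxxx ✓), payload 110000.
Concatenate: 000010000000000110000 = 0x10030 (21 bits → U+10030).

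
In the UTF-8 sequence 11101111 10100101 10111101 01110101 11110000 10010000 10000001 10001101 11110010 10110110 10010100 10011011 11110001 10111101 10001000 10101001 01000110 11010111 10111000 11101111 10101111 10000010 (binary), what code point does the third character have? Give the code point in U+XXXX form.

Offset 0: leading byte 0xEF = 11101111 → 3-byte char #1 = EF A5 BD.
Offset 3: leading byte 0x75 = 01110101 → 1-byte char #2 = 75.
Offset 4: leading byte 0xF0 = 11110000 → 4-byte char #3 = F0 90 81 8D.
Leading byte 0xF0 = 11110000 matches 11110xxx → 4-byte sequence.
Byte 1: 0xF0 = 11110000, payload 000 (3 bits).
Byte 2: 0x90 = 10010000 (10xxxxxx ✓), payload 010000.
Byte 3: 0x81 = 10000001 (10xxxxxx ✓), payload 000001.
Byte 4: 0x8D = 10001101 (10xxxxxx ✓), payload 001101.
Concatenate: 000010000000001001101 = 0x1004D (21 bits → U+1004D).

U+1004D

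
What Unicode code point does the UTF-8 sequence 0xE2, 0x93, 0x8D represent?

Leading byte 0xE2 = 11100010 matches 1110xxxx → 3-byte sequence.
Byte 1: 0xE2 = 11100010, payload 0010 (4 bits).
Byte 2: 0x93 = 10010011 (10xxxxxx ✓), payload 010011.
Byte 3: 0x8D = 10001101 (10xxxxxx ✓), payload 001101.
Concatenate: 0010010011001101 = 0x24CD (16 bits → U+24CD).

U+24CD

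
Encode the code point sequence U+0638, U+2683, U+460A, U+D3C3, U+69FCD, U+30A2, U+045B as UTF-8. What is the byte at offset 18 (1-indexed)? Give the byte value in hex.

1-indexed offset 18 is 0-indexed offset 17.
U+0638 → 2-byte form D8 B8 at offsets 0–1.
U+2683 → 3-byte form E2 9A 83 at offsets 2–4.
U+460A → 3-byte form E4 98 8A at offsets 5–7.
U+D3C3 → 3-byte form ED 8F 83 at offsets 8–10.
U+69FCD → 4-byte form F1 A9 BF 8D at offsets 11–14.
U+30A2 → 3-byte form E3 82 A2 at offsets 15–17.
Offset 17 falls in char 6's range; it's byte 3 of E3 82 A2 = 0xA2.

0xA2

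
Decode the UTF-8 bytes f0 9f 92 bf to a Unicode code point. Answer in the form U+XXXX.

U+1F4BF

Leading byte 0xF0 = 11110000 matches 11110xxx → 4-byte sequence.
Byte 1: 0xF0 = 11110000, payload 000 (3 bits).
Byte 2: 0x9F = 10011111 (10xxxxxx ✓), payload 011111.
Byte 3: 0x92 = 10010010 (10xxxxxx ✓), payload 010010.
Byte 4: 0xBF = 10111111 (10xxxxxx ✓), payload 111111.
Concatenate: 000011111010010111111 = 0x1F4BF (21 bits → U+1F4BF).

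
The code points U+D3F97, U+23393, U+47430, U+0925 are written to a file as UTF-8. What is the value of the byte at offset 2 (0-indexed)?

0xBE

U+D3F97 → 4-byte form F3 93 BE 97 at offsets 0–3.
Offset 2 falls in char 1's range; it's byte 3 of F3 93 BE 97 = 0xBE.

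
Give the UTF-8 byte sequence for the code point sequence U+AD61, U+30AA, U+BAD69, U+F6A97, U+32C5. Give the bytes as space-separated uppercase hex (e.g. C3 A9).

U+AD61: 3-byte form → EA B5 A1.
U+30AA: 3-byte form → E3 82 AA.
U+BAD69: 4-byte form → F2 BA B5 A9.
U+F6A97: 4-byte form → F3 B6 AA 97.
U+32C5: 3-byte form → E3 8B 85.
Concatenated (17 bytes): EA B5 A1 E3 82 AA F2 BA B5 A9 F3 B6 AA 97 E3 8B 85.

EA B5 A1 E3 82 AA F2 BA B5 A9 F3 B6 AA 97 E3 8B 85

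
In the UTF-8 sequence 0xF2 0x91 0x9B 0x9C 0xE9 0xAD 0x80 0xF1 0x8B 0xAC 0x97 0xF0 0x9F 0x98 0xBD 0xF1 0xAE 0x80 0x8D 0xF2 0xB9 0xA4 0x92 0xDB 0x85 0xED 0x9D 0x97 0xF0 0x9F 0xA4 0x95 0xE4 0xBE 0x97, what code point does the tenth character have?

Offset 0: leading byte 0xF2 = 11110010 → 4-byte char #1 = F2 91 9B 9C.
Offset 4: leading byte 0xE9 = 11101001 → 3-byte char #2 = E9 AD 80.
Offset 7: leading byte 0xF1 = 11110001 → 4-byte char #3 = F1 8B AC 97.
Offset 11: leading byte 0xF0 = 11110000 → 4-byte char #4 = F0 9F 98 BD.
Offset 15: leading byte 0xF1 = 11110001 → 4-byte char #5 = F1 AE 80 8D.
Offset 19: leading byte 0xF2 = 11110010 → 4-byte char #6 = F2 B9 A4 92.
Offset 23: leading byte 0xDB = 11011011 → 2-byte char #7 = DB 85.
Offset 25: leading byte 0xED = 11101101 → 3-byte char #8 = ED 9D 97.
Offset 28: leading byte 0xF0 = 11110000 → 4-byte char #9 = F0 9F A4 95.
Offset 32: leading byte 0xE4 = 11100100 → 3-byte char #10 = E4 BE 97.
Leading byte 0xE4 = 11100100 matches 1110xxxx → 3-byte sequence.
Byte 1: 0xE4 = 11100100, payload 0100 (4 bits).
Byte 2: 0xBE = 10111110 (10xxxxxx ✓), payload 111110.
Byte 3: 0x97 = 10010111 (10xxxxxx ✓), payload 010111.
Concatenate: 0100111110010111 = 0x4F97 (16 bits → U+4F97).

U+4F97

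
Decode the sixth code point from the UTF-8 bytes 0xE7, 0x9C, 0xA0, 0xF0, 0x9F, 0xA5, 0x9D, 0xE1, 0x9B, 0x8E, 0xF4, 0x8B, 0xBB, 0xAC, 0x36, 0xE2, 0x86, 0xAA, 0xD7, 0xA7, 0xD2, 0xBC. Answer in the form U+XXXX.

U+21AA

Offset 0: leading byte 0xE7 = 11100111 → 3-byte char #1 = E7 9C A0.
Offset 3: leading byte 0xF0 = 11110000 → 4-byte char #2 = F0 9F A5 9D.
Offset 7: leading byte 0xE1 = 11100001 → 3-byte char #3 = E1 9B 8E.
Offset 10: leading byte 0xF4 = 11110100 → 4-byte char #4 = F4 8B BB AC.
Offset 14: leading byte 0x36 = 00110110 → 1-byte char #5 = 36.
Offset 15: leading byte 0xE2 = 11100010 → 3-byte char #6 = E2 86 AA.
Leading byte 0xE2 = 11100010 matches 1110xxxx → 3-byte sequence.
Byte 1: 0xE2 = 11100010, payload 0010 (4 bits).
Byte 2: 0x86 = 10000110 (10xxxxxx ✓), payload 000110.
Byte 3: 0xAA = 10101010 (10xxxxxx ✓), payload 101010.
Concatenate: 0010000110101010 = 0x21AA (16 bits → U+21AA).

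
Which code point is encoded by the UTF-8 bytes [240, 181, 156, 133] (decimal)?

Leading byte 0xF0 = 11110000 matches 11110xxx → 4-byte sequence.
Byte 1: 0xF0 = 11110000, payload 000 (3 bits).
Byte 2: 0xB5 = 10110101 (10xxxxxx ✓), payload 110101.
Byte 3: 0x9C = 10011100 (10xxxxxx ✓), payload 011100.
Byte 4: 0x85 = 10000101 (10xxxxxx ✓), payload 000101.
Concatenate: 000110101011100000101 = 0x35705 (21 bits → U+35705).

U+35705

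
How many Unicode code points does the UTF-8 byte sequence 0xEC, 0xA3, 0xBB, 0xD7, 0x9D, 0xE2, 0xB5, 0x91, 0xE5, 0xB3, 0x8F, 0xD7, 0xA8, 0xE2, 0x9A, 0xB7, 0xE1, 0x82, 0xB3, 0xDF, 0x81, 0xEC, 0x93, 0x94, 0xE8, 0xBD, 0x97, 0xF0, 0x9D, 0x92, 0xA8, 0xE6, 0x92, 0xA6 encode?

Byte at offset 0: 0xEC = 11101100 → 3-byte char (#1). Advance 3.
Byte at offset 3: 0xD7 = 11010111 → 2-byte char (#2). Advance 2.
Byte at offset 5: 0xE2 = 11100010 → 3-byte char (#3). Advance 3.
Byte at offset 8: 0xE5 = 11100101 → 3-byte char (#4). Advance 3.
Byte at offset 11: 0xD7 = 11010111 → 2-byte char (#5). Advance 2.
Byte at offset 13: 0xE2 = 11100010 → 3-byte char (#6). Advance 3.
Byte at offset 16: 0xE1 = 11100001 → 3-byte char (#7). Advance 3.
Byte at offset 19: 0xDF = 11011111 → 2-byte char (#8). Advance 2.
Byte at offset 21: 0xEC = 11101100 → 3-byte char (#9). Advance 3.
Byte at offset 24: 0xE8 = 11101000 → 3-byte char (#10). Advance 3.
Byte at offset 27: 0xF0 = 11110000 → 4-byte char (#11). Advance 4.
Byte at offset 31: 0xE6 = 11100110 → 3-byte char (#12). Advance 3.
Reached end at offset 34 after 12 code points.

12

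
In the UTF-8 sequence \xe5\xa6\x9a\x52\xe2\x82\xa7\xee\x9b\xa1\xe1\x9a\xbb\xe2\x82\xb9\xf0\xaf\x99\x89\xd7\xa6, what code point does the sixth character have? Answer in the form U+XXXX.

U+20B9

Offset 0: leading byte 0xE5 = 11100101 → 3-byte char #1 = E5 A6 9A.
Offset 3: leading byte 0x52 = 01010010 → 1-byte char #2 = 52.
Offset 4: leading byte 0xE2 = 11100010 → 3-byte char #3 = E2 82 A7.
Offset 7: leading byte 0xEE = 11101110 → 3-byte char #4 = EE 9B A1.
Offset 10: leading byte 0xE1 = 11100001 → 3-byte char #5 = E1 9A BB.
Offset 13: leading byte 0xE2 = 11100010 → 3-byte char #6 = E2 82 B9.
Leading byte 0xE2 = 11100010 matches 1110xxxx → 3-byte sequence.
Byte 1: 0xE2 = 11100010, payload 0010 (4 bits).
Byte 2: 0x82 = 10000010 (10xxxxxx ✓), payload 000010.
Byte 3: 0xB9 = 10111001 (10xxxxxx ✓), payload 111001.
Concatenate: 0010000010111001 = 0x20B9 (16 bits → U+20B9).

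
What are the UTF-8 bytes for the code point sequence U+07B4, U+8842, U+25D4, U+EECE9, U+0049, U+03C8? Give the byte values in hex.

DE B4 E8 A1 82 E2 97 94 F3 AE B3 A9 49 CF 88

U+07B4: 2-byte form → DE B4.
U+8842: 3-byte form → E8 A1 82.
U+25D4: 3-byte form → E2 97 94.
U+EECE9: 4-byte form → F3 AE B3 A9.
U+0049: 1-byte form → 49.
U+03C8: 2-byte form → CF 88.
Concatenated (15 bytes): DE B4 E8 A1 82 E2 97 94 F3 AE B3 A9 49 CF 88.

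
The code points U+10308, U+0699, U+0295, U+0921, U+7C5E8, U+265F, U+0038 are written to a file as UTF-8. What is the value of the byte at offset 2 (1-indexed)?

0x90

1-indexed offset 2 is 0-indexed offset 1.
U+10308 → 4-byte form F0 90 8C 88 at offsets 0–3.
Offset 1 falls in char 1's range; it's byte 2 of F0 90 8C 88 = 0x90.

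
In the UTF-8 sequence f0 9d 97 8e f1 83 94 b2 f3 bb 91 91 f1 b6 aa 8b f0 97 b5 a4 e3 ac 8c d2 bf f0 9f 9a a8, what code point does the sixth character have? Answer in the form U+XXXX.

Offset 0: leading byte 0xF0 = 11110000 → 4-byte char #1 = F0 9D 97 8E.
Offset 4: leading byte 0xF1 = 11110001 → 4-byte char #2 = F1 83 94 B2.
Offset 8: leading byte 0xF3 = 11110011 → 4-byte char #3 = F3 BB 91 91.
Offset 12: leading byte 0xF1 = 11110001 → 4-byte char #4 = F1 B6 AA 8B.
Offset 16: leading byte 0xF0 = 11110000 → 4-byte char #5 = F0 97 B5 A4.
Offset 20: leading byte 0xE3 = 11100011 → 3-byte char #6 = E3 AC 8C.
Leading byte 0xE3 = 11100011 matches 1110xxxx → 3-byte sequence.
Byte 1: 0xE3 = 11100011, payload 0011 (4 bits).
Byte 2: 0xAC = 10101100 (10xxxxxx ✓), payload 101100.
Byte 3: 0x8C = 10001100 (10xxxxxx ✓), payload 001100.
Concatenate: 0011101100001100 = 0x3B0C (16 bits → U+3B0C).

U+3B0C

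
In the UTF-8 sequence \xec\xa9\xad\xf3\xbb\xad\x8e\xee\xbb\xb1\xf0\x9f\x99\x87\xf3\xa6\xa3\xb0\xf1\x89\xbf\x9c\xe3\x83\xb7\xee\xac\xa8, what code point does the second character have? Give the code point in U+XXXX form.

U+FBB4E

Offset 0: leading byte 0xEC = 11101100 → 3-byte char #1 = EC A9 AD.
Offset 3: leading byte 0xF3 = 11110011 → 4-byte char #2 = F3 BB AD 8E.
Leading byte 0xF3 = 11110011 matches 11110xxx → 4-byte sequence.
Byte 1: 0xF3 = 11110011, payload 011 (3 bits).
Byte 2: 0xBB = 10111011 (10xxxxxx ✓), payload 111011.
Byte 3: 0xAD = 10101101 (10xxxxxx ✓), payload 101101.
Byte 4: 0x8E = 10001110 (10xxxxxx ✓), payload 001110.
Concatenate: 011111011101101001110 = 0xFBB4E (21 bits → U+FBB4E).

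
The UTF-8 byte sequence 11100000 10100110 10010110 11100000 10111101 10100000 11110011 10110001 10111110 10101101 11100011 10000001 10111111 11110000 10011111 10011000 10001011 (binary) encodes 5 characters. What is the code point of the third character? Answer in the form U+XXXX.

U+F1FAD

Offset 0: leading byte 0xE0 = 11100000 → 3-byte char #1 = E0 A6 96.
Offset 3: leading byte 0xE0 = 11100000 → 3-byte char #2 = E0 BD A0.
Offset 6: leading byte 0xF3 = 11110011 → 4-byte char #3 = F3 B1 BE AD.
Leading byte 0xF3 = 11110011 matches 11110xxx → 4-byte sequence.
Byte 1: 0xF3 = 11110011, payload 011 (3 bits).
Byte 2: 0xB1 = 10110001 (10xxxxxx ✓), payload 110001.
Byte 3: 0xBE = 10111110 (10xxxxxx ✓), payload 111110.
Byte 4: 0xAD = 10101101 (10xxxxxx ✓), payload 101101.
Concatenate: 011110001111110101101 = 0xF1FAD (21 bits → U+F1FAD).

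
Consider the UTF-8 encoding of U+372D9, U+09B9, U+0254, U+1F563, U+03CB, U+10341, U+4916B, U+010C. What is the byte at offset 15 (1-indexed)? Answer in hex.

0x8B

1-indexed offset 15 is 0-indexed offset 14.
U+372D9 → 4-byte form F0 B7 8B 99 at offsets 0–3.
U+09B9 → 3-byte form E0 A6 B9 at offsets 4–6.
U+0254 → 2-byte form C9 94 at offsets 7–8.
U+1F563 → 4-byte form F0 9F 95 A3 at offsets 9–12.
U+03CB → 2-byte form CF 8B at offsets 13–14.
Offset 14 falls in char 5's range; it's byte 2 of CF 8B = 0x8B.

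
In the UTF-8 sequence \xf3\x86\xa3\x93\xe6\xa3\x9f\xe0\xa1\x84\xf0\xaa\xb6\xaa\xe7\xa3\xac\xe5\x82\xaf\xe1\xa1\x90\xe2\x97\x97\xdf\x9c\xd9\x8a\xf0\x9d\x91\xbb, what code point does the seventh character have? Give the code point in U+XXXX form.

U+1850

Offset 0: leading byte 0xF3 = 11110011 → 4-byte char #1 = F3 86 A3 93.
Offset 4: leading byte 0xE6 = 11100110 → 3-byte char #2 = E6 A3 9F.
Offset 7: leading byte 0xE0 = 11100000 → 3-byte char #3 = E0 A1 84.
Offset 10: leading byte 0xF0 = 11110000 → 4-byte char #4 = F0 AA B6 AA.
Offset 14: leading byte 0xE7 = 11100111 → 3-byte char #5 = E7 A3 AC.
Offset 17: leading byte 0xE5 = 11100101 → 3-byte char #6 = E5 82 AF.
Offset 20: leading byte 0xE1 = 11100001 → 3-byte char #7 = E1 A1 90.
Leading byte 0xE1 = 11100001 matches 1110xxxx → 3-byte sequence.
Byte 1: 0xE1 = 11100001, payload 0001 (4 bits).
Byte 2: 0xA1 = 10100001 (10xxxxxx ✓), payload 100001.
Byte 3: 0x90 = 10010000 (10xxxxxx ✓), payload 010000.
Concatenate: 0001100001010000 = 0x1850 (16 bits → U+1850).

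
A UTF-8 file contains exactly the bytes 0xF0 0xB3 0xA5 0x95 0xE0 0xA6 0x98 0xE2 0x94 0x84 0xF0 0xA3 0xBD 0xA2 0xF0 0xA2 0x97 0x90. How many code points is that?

Byte at offset 0: 0xF0 = 11110000 → 4-byte char (#1). Advance 4.
Byte at offset 4: 0xE0 = 11100000 → 3-byte char (#2). Advance 3.
Byte at offset 7: 0xE2 = 11100010 → 3-byte char (#3). Advance 3.
Byte at offset 10: 0xF0 = 11110000 → 4-byte char (#4). Advance 4.
Byte at offset 14: 0xF0 = 11110000 → 4-byte char (#5). Advance 4.
Reached end at offset 18 after 5 code points.

5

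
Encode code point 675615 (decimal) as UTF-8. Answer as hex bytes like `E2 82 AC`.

U+A4F1F = 0xA4F1F = 675615 decimal. In range U+10000–U+10FFFF → 4-byte form: 11110xxx 10xxxxxx 10xxxxxx 10xxxxxx.
Binary (21 bits): 010100100111100011111.
Split 3+6+6+6: 010 | 100100 | 111100 | 011111.
Byte 1: 11110010 = 0xF2.
Byte 2: 10100100 = 0xA4.
Byte 3: 10111100 = 0xBC.
Byte 4: 10011111 = 0x9F.

F2 A4 BC 9F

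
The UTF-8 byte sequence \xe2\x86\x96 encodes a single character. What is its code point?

U+2196

Leading byte 0xE2 = 11100010 matches 1110xxxx → 3-byte sequence.
Byte 1: 0xE2 = 11100010, payload 0010 (4 bits).
Byte 2: 0x86 = 10000110 (10xxxxxx ✓), payload 000110.
Byte 3: 0x96 = 10010110 (10xxxxxx ✓), payload 010110.
Concatenate: 0010000110010110 = 0x2196 (16 bits → U+2196).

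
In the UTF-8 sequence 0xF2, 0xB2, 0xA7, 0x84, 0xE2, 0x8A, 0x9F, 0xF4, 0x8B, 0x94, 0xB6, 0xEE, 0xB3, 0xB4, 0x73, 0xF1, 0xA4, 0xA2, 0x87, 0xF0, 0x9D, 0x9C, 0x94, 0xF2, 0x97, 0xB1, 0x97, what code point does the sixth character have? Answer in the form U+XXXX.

Offset 0: leading byte 0xF2 = 11110010 → 4-byte char #1 = F2 B2 A7 84.
Offset 4: leading byte 0xE2 = 11100010 → 3-byte char #2 = E2 8A 9F.
Offset 7: leading byte 0xF4 = 11110100 → 4-byte char #3 = F4 8B 94 B6.
Offset 11: leading byte 0xEE = 11101110 → 3-byte char #4 = EE B3 B4.
Offset 14: leading byte 0x73 = 01110011 → 1-byte char #5 = 73.
Offset 15: leading byte 0xF1 = 11110001 → 4-byte char #6 = F1 A4 A2 87.
Leading byte 0xF1 = 11110001 matches 11110xxx → 4-byte sequence.
Byte 1: 0xF1 = 11110001, payload 001 (3 bits).
Byte 2: 0xA4 = 10100100 (10xxxxxx ✓), payload 100100.
Byte 3: 0xA2 = 10100010 (10xxxxxx ✓), payload 100010.
Byte 4: 0x87 = 10000111 (10xxxxxx ✓), payload 000111.
Concatenate: 001100100100010000111 = 0x64887 (21 bits → U+64887).

U+64887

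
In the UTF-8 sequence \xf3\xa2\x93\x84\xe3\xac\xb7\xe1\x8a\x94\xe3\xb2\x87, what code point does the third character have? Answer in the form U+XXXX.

U+1294

Offset 0: leading byte 0xF3 = 11110011 → 4-byte char #1 = F3 A2 93 84.
Offset 4: leading byte 0xE3 = 11100011 → 3-byte char #2 = E3 AC B7.
Offset 7: leading byte 0xE1 = 11100001 → 3-byte char #3 = E1 8A 94.
Leading byte 0xE1 = 11100001 matches 1110xxxx → 3-byte sequence.
Byte 1: 0xE1 = 11100001, payload 0001 (4 bits).
Byte 2: 0x8A = 10001010 (10xxxxxx ✓), payload 001010.
Byte 3: 0x94 = 10010100 (10xxxxxx ✓), payload 010100.
Concatenate: 0001001010010100 = 0x1294 (16 bits → U+1294).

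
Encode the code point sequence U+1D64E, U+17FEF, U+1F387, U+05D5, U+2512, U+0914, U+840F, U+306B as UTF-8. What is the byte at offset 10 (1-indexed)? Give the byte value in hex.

1-indexed offset 10 is 0-indexed offset 9.
U+1D64E → 4-byte form F0 9D 99 8E at offsets 0–3.
U+17FEF → 4-byte form F0 97 BF AF at offsets 4–7.
U+1F387 → 4-byte form F0 9F 8E 87 at offsets 8–11.
Offset 9 falls in char 3's range; it's byte 2 of F0 9F 8E 87 = 0x9F.

0x9F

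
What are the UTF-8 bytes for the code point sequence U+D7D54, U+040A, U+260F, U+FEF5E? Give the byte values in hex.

U+D7D54: 4-byte form → F3 97 B5 94.
U+040A: 2-byte form → D0 8A.
U+260F: 3-byte form → E2 98 8F.
U+FEF5E: 4-byte form → F3 BE BD 9E.
Concatenated (13 bytes): F3 97 B5 94 D0 8A E2 98 8F F3 BE BD 9E.

F3 97 B5 94 D0 8A E2 98 8F F3 BE BD 9E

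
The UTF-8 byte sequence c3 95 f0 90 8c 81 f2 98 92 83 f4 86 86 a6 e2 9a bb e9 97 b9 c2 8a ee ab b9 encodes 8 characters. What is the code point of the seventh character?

U+008A

Offset 0: leading byte 0xC3 = 11000011 → 2-byte char #1 = C3 95.
Offset 2: leading byte 0xF0 = 11110000 → 4-byte char #2 = F0 90 8C 81.
Offset 6: leading byte 0xF2 = 11110010 → 4-byte char #3 = F2 98 92 83.
Offset 10: leading byte 0xF4 = 11110100 → 4-byte char #4 = F4 86 86 A6.
Offset 14: leading byte 0xE2 = 11100010 → 3-byte char #5 = E2 9A BB.
Offset 17: leading byte 0xE9 = 11101001 → 3-byte char #6 = E9 97 B9.
Offset 20: leading byte 0xC2 = 11000010 → 2-byte char #7 = C2 8A.
Leading byte 0xC2 = 11000010 matches 110xxxxx → 2-byte sequence.
Byte 1: 0xC2 = 11000010, payload 00010 (5 bits).
Byte 2: 0x8A = 10001010 (10xxxxxx ✓), payload 001010.
Concatenate: 00010001010 = 0x8A (11 bits → U+008A).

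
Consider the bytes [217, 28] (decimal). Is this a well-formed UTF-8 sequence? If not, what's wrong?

Leading byte 0xD9 = 11011001 → 2-byte form.
Byte 2 is 0x1C = 00011100, which is not 10xxxxxx — expected a continuation byte.

invalid (non-continuation byte where continuation expected)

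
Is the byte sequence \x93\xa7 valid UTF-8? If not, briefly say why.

invalid (continuation byte with no leading byte)

Byte 0x93 = 10010011 has the form 10xxxxxx — a continuation byte — but there is no preceding leading byte.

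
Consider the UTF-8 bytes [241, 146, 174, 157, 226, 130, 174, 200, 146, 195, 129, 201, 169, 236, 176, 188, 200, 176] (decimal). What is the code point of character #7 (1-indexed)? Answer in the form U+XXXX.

Offset 0: leading byte 0xF1 = 11110001 → 4-byte char #1 = F1 92 AE 9D.
Offset 4: leading byte 0xE2 = 11100010 → 3-byte char #2 = E2 82 AE.
Offset 7: leading byte 0xC8 = 11001000 → 2-byte char #3 = C8 92.
Offset 9: leading byte 0xC3 = 11000011 → 2-byte char #4 = C3 81.
Offset 11: leading byte 0xC9 = 11001001 → 2-byte char #5 = C9 A9.
Offset 13: leading byte 0xEC = 11101100 → 3-byte char #6 = EC B0 BC.
Offset 16: leading byte 0xC8 = 11001000 → 2-byte char #7 = C8 B0.
Leading byte 0xC8 = 11001000 matches 110xxxxx → 2-byte sequence.
Byte 1: 0xC8 = 11001000, payload 01000 (5 bits).
Byte 2: 0xB0 = 10110000 (10xxxxxx ✓), payload 110000.
Concatenate: 01000110000 = 0x230 (11 bits → U+0230).

U+0230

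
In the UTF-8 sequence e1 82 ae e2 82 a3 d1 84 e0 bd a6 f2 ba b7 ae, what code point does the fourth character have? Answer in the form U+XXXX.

Offset 0: leading byte 0xE1 = 11100001 → 3-byte char #1 = E1 82 AE.
Offset 3: leading byte 0xE2 = 11100010 → 3-byte char #2 = E2 82 A3.
Offset 6: leading byte 0xD1 = 11010001 → 2-byte char #3 = D1 84.
Offset 8: leading byte 0xE0 = 11100000 → 3-byte char #4 = E0 BD A6.
Leading byte 0xE0 = 11100000 matches 1110xxxx → 3-byte sequence.
Byte 1: 0xE0 = 11100000, payload 0000 (4 bits).
Byte 2: 0xBD = 10111101 (10xxxxxx ✓), payload 111101.
Byte 3: 0xA6 = 10100110 (10xxxxxx ✓), payload 100110.
Concatenate: 0000111101100110 = 0xF66 (16 bits → U+0F66).

U+0F66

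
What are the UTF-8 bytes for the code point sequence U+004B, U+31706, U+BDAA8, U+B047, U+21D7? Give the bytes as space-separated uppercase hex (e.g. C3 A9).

U+004B: 1-byte form → 4B.
U+31706: 4-byte form → F0 B1 9C 86.
U+BDAA8: 4-byte form → F2 BD AA A8.
U+B047: 3-byte form → EB 81 87.
U+21D7: 3-byte form → E2 87 97.
Concatenated (15 bytes): 4B F0 B1 9C 86 F2 BD AA A8 EB 81 87 E2 87 97.

4B F0 B1 9C 86 F2 BD AA A8 EB 81 87 E2 87 97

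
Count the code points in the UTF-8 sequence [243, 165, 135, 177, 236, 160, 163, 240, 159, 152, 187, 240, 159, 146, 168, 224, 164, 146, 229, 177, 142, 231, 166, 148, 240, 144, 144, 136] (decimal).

Byte at offset 0: 0xF3 = 11110011 → 4-byte char (#1). Advance 4.
Byte at offset 4: 0xEC = 11101100 → 3-byte char (#2). Advance 3.
Byte at offset 7: 0xF0 = 11110000 → 4-byte char (#3). Advance 4.
Byte at offset 11: 0xF0 = 11110000 → 4-byte char (#4). Advance 4.
Byte at offset 15: 0xE0 = 11100000 → 3-byte char (#5). Advance 3.
Byte at offset 18: 0xE5 = 11100101 → 3-byte char (#6). Advance 3.
Byte at offset 21: 0xE7 = 11100111 → 3-byte char (#7). Advance 3.
Byte at offset 24: 0xF0 = 11110000 → 4-byte char (#8). Advance 4.
Reached end at offset 28 after 8 code points.

8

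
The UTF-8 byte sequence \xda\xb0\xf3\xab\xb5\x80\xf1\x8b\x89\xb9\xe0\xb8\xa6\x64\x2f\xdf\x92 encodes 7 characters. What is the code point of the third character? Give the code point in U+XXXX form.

U+4B279

Offset 0: leading byte 0xDA = 11011010 → 2-byte char #1 = DA B0.
Offset 2: leading byte 0xF3 = 11110011 → 4-byte char #2 = F3 AB B5 80.
Offset 6: leading byte 0xF1 = 11110001 → 4-byte char #3 = F1 8B 89 B9.
Leading byte 0xF1 = 11110001 matches 11110xxx → 4-byte sequence.
Byte 1: 0xF1 = 11110001, payload 001 (3 bits).
Byte 2: 0x8B = 10001011 (10xxxxxx ✓), payload 001011.
Byte 3: 0x89 = 10001001 (10xxxxxx ✓), payload 001001.
Byte 4: 0xB9 = 10111001 (10xxxxxx ✓), payload 111001.
Concatenate: 001001011001001111001 = 0x4B279 (21 bits → U+4B279).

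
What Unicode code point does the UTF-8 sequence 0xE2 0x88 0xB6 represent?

U+2236

Leading byte 0xE2 = 11100010 matches 1110xxxx → 3-byte sequence.
Byte 1: 0xE2 = 11100010, payload 0010 (4 bits).
Byte 2: 0x88 = 10001000 (10xxxxxx ✓), payload 001000.
Byte 3: 0xB6 = 10110110 (10xxxxxx ✓), payload 110110.
Concatenate: 0010001000110110 = 0x2236 (16 bits → U+2236).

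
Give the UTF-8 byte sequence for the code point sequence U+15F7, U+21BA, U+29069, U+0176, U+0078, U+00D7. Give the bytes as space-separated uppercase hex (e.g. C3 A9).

E1 97 B7 E2 86 BA F0 A9 81 A9 C5 B6 78 C3 97

U+15F7: 3-byte form → E1 97 B7.
U+21BA: 3-byte form → E2 86 BA.
U+29069: 4-byte form → F0 A9 81 A9.
U+0176: 2-byte form → C5 B6.
U+0078: 1-byte form → 78.
U+00D7: 2-byte form → C3 97.
Concatenated (15 bytes): E1 97 B7 E2 86 BA F0 A9 81 A9 C5 B6 78 C3 97.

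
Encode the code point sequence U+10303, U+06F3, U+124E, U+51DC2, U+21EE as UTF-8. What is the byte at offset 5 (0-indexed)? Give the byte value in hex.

0xB3

U+10303 → 4-byte form F0 90 8C 83 at offsets 0–3.
U+06F3 → 2-byte form DB B3 at offsets 4–5.
Offset 5 falls in char 2's range; it's byte 2 of DB B3 = 0xB3.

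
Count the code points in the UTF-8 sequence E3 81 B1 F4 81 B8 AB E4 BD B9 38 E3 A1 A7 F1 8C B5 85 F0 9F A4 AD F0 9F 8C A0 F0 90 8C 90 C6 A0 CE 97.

11

Byte at offset 0: 0xE3 = 11100011 → 3-byte char (#1). Advance 3.
Byte at offset 3: 0xF4 = 11110100 → 4-byte char (#2). Advance 4.
Byte at offset 7: 0xE4 = 11100100 → 3-byte char (#3). Advance 3.
Byte at offset 10: 0x38 = 00111000 → 1-byte char (#4). Advance 1.
Byte at offset 11: 0xE3 = 11100011 → 3-byte char (#5). Advance 3.
Byte at offset 14: 0xF1 = 11110001 → 4-byte char (#6). Advance 4.
Byte at offset 18: 0xF0 = 11110000 → 4-byte char (#7). Advance 4.
Byte at offset 22: 0xF0 = 11110000 → 4-byte char (#8). Advance 4.
Byte at offset 26: 0xF0 = 11110000 → 4-byte char (#9). Advance 4.
Byte at offset 30: 0xC6 = 11000110 → 2-byte char (#10). Advance 2.
Byte at offset 32: 0xCE = 11001110 → 2-byte char (#11). Advance 2.
Reached end at offset 34 after 11 code points.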